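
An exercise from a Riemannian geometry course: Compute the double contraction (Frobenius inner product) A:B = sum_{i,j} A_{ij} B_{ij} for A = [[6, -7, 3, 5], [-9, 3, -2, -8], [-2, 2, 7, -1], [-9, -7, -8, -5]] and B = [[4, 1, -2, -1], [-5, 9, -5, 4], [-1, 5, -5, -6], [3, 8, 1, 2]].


A:B = sum over all i,j of A_{ij} * B_{ij}.
Row 1: 6*4=24, -7*1=-7, 3*-2=-6, 5*-1=-5 => row sum = 6
Row 2: -9*-5=45, 3*9=27, -2*-5=10, -8*4=-32 => row sum = 50
Row 3: -2*-1=2, 2*5=10, 7*-5=-35, -1*-6=6 => row sum = -17
Row 4: -9*3=-27, -7*8=-56, -8*1=-8, -5*2=-10 => row sum = -101
Total = 6 + 50 + -17 + -101 = -62

-62


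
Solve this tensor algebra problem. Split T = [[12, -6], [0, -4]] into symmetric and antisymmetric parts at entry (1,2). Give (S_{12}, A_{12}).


T_{12} = -6
T_{21} = 0
S_{12} = (-6 + 0)/2 = -6/2 = -3
A_{12} = (-6 - 0)/2 = -6/2 = -3
Check: S + A = -3 + -3 = -6 = T_{12}.

(-3, -3)


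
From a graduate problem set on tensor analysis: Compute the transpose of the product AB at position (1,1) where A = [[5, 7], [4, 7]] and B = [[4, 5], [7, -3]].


(AB)^T_{ij} = (AB)_{ji} = sum_k A_{jk} B_{ki}.
For i=1, j=1 we need (AB)_{11}:
A_{11} * B_{11} = 5 * 4 = 20
A_{12} * B_{21} = 7 * 7 = 49
Sum = 20 + 49 = 69

69


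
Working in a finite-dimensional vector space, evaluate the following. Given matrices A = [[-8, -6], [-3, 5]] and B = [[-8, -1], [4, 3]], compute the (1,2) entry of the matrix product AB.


(AB)_{ij} = sum_k A_{ik} B_{kj}.
For i=1, j=2:
A_{11} * B_{12} = -8 * -1 = 8
A_{12} * B_{22} = -6 * 3 = -18
Sum = 8 + -18 = -10

-10


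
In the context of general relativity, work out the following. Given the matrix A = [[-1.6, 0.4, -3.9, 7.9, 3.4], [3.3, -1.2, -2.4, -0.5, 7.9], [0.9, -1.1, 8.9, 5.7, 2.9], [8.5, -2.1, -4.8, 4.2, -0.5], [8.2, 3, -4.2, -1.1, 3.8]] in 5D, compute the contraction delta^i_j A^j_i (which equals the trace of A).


The contraction (trace) of a rank-2 tensor is the sum of its diagonal elements.
Diagonal entries: A[1,1] = -1.6, A[2,2] = -1.2, A[3,3] = 8.9, A[4,4] = 4.2, A[5,5] = 3.8
Tr(A) = -1.6 + -1.2 + 8.9 + 4.2 + 3.8 = 14.1

14.1


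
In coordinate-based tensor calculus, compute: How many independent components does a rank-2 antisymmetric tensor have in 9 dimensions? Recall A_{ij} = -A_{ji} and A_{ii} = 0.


An antisymmetric rank-2 tensor satisfies A_{ij} = -A_{ji}, so diagonal entries are zero.
The independent components are the upper-triangular entries: C(n, 2) = n(n-1)/2.
n = 9
C(9, 2) = 9 * 8 / 2 = 72 / 2 = 36

36


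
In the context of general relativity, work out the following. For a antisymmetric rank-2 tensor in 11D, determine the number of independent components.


A antisymmetric rank-2 tensor in d dimensions has d(d-1)/2 independent components.
d = 11
d(d-1)/2 = 11 * 10 / 2 = 110 / 2 = 55

55


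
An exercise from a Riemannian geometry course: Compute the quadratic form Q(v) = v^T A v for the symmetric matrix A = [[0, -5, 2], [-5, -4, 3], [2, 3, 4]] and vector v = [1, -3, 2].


First compute Av:
(Av)_1 = 0*1 + -5*-3 + 2*2 = 19
(Av)_2 = -5*1 + -4*-3 + 3*2 = 13
(Av)_3 = 2*1 + 3*-3 + 4*2 = 1
Av = [19, 13, 1]
Then v^T (Av) = 1*19 + -3*13 + 2*1
= 19 + -39 + 2 = -18

-18


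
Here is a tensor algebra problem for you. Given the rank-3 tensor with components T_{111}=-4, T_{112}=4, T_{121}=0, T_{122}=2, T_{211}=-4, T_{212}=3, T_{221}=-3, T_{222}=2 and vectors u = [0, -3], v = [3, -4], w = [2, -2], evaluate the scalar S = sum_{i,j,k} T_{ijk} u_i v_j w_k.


S = sum over i,j,k of T_{ijk} u_i v_j w_k. Expanding all 8 terms:
T_{111}*u_1*v_1*w_1 = -4*0*3*2 = 0  (running total: 0)
T_{112}*u_1*v_1*w_2 = 4*0*3*-2 = 0  (running total: 0)
T_{121}*u_1*v_2*w_1 = 0*0*-4*2 = 0  (running total: 0)
T_{122}*u_1*v_2*w_2 = 2*0*-4*-2 = 0  (running total: 0)
T_{211}*u_2*v_1*w_1 = -4*-3*3*2 = 72  (running total: 72)
T_{212}*u_2*v_1*w_2 = 3*-3*3*-2 = 54  (running total: 126)
T_{221}*u_2*v_2*w_1 = -3*-3*-4*2 = -72  (running total: 54)
T_{222}*u_2*v_2*w_2 = 2*-3*-4*-2 = -48  (running total: 6)
S = 6

6


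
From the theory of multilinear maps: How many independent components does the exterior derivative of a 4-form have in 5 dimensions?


The exterior derivative of a p-form is a (p+1)-form.
Its number of independent components is C(n, p+1).
n = 5, p+1 = 5
C(5, 5) = 1

1


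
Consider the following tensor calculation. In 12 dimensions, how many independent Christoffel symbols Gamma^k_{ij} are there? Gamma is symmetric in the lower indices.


Christoffel symbols Gamma^k_{ij} are symmetric in i,j, so there are d * d(d+1)/2 independent symbols.
d = 12
d(d+1)/2 = 12 * 13 / 2 = 78
Total = 12 * 78 = 936

936


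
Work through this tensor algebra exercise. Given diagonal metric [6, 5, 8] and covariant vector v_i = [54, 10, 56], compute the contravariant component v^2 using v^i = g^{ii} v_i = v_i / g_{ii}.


To raise an index with a diagonal metric: v^i = v_i / g_{ii}.
For index 2: v_2 = 10, g_{22} = 5
v^2 = 10 / 5 = 2

2


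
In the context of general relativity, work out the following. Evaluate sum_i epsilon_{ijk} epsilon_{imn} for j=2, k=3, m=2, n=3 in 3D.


Using the identity: epsilon_{ijk} epsilon_{imn} = delta_{jm} delta_{kn} - delta_{jn} delta_{km}.
delta_{22} = 1
delta_{33} = 1
delta_{23} = 0
delta_{32} = 0
Result = 1 * 1 - 0 * 0 = 1 - 0 = 1

1


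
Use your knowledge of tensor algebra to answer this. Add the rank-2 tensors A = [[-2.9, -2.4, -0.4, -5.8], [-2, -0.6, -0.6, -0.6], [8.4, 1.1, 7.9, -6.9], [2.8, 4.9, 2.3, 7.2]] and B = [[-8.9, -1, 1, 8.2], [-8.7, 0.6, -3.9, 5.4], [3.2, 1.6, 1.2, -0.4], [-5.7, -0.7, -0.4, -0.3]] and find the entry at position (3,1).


Tensor addition is component-wise: (A + B)_{ij} = A_{ij} + B_{ij}.
A_{31} = 8.4
B_{31} = 3.2
(A + B)_{31} = 8.4 + 3.2 = 11.6

11.6


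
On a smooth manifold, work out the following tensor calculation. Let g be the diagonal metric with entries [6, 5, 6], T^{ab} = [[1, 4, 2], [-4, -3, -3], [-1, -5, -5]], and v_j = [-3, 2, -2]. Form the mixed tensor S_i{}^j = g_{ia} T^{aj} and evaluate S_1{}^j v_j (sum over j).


Step 1: lower the first index. For a diagonal metric, g_{ia} T^{aj} = g_{ii} T^{ij} (no sum on i).
g_{11} = 6
S_1{}^1 = 6 * T^{11} = 6 * 1 = 6
S_1{}^2 = 6 * T^{12} = 6 * 4 = 24
S_1{}^3 = 6 * T^{13} = 6 * 2 = 12
Step 2: contract S_1{}^j with v_j.
S_1{}^1 * v_1 = 6 * -3 = -18
S_1{}^2 * v_2 = 24 * 2 = 48
S_1{}^3 * v_3 = 12 * -2 = -24
Result = -18 + 48 + -24 = 6

6


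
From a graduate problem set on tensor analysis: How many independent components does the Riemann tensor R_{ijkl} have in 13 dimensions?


The Riemann tensor in d dimensions has d^2(d^2 - 1)/12 independent components.
d = 13, so d^2 = 169
d^2 - 1 = 168
d^2(d^2 - 1) = 169 * 168 = 28392
Divide by 12: 28392 / 12 = 2366

2366


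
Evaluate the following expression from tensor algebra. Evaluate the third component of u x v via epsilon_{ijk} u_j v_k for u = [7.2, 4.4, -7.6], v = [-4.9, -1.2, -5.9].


(u x v)_3 = sum_{j,k} epsilon_{3jk} u_j v_k. Only permutations of (1,2,3) contribute; the two non-zero terms are:
eps_{312} u_1 v_2 = 1 * 7.2 * -1.2 = -8.64
eps_{321} u_2 v_1 = -1 * 4.4 * -4.9 = 21.56
(u x v)_3 = 12.92

12.92


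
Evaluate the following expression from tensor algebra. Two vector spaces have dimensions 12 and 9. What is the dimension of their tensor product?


The dimension of a tensor product is the product of dimensions.
dim(V) = 12, dim(W) = 9
dim(V (x) W) = 12 * 9 = 108

108


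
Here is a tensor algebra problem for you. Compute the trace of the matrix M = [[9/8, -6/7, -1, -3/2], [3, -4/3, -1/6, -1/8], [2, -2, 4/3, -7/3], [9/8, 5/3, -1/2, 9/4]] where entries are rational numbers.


The trace is the sum of diagonal entries.
Diagonal: M[1,1] = 9/8, M[2,2] = -4/3, M[3,3] = 4/3, M[4,4] = 9/4
Tr(M) = 9/8 + -4/3 + 4/3 + 9/4
Computing step by step:
After adding M[1,1]: 9/8
After adding M[2,2]: -5/24
After adding M[3,3]: 9/8
After adding M[4,4]: 27/8
Tr(M) = 27/8

27/8


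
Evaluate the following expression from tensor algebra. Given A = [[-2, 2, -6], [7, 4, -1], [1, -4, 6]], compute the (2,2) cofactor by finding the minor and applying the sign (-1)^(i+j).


To find cofactor C_{22}, delete row 2 and column 2.
The resulting 2x2 submatrix is: [[-2, -6], [1, 6]]
Minor M_{22} = -2*6 - -6*1
  = -12 - -6 = -6
Sign = (-1)^(2+2) = (-1)^4 = 1
Cofactor C_{22} = 1 * -6 = -6

-6


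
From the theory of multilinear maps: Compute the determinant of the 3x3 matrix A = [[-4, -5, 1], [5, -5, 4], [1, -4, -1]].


Expanding along the first row, det(A) = a11*M_11 - a12*M_12 + a13*M_13, where M_1j is the (1,j) minor.
Minor M_11 = -5*-1 - 4*-4 = 21
Minor M_12 = 5*-1 - 4*1 = -9
Minor M_13 = 5*-4 - -5*1 = -15
det = -4*(21) - -5*(-9) + 1*(-15)
    = -84 - 45 + -15
    = -144

-144


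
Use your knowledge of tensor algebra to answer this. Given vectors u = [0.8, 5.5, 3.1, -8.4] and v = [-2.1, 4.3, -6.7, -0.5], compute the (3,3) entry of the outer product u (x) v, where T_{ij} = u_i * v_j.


The outer product entry T_{ij} = u_i * v_j.
We need i=3, j=3.
u_3 = 3.1, v_3 = -6.7
T_{3,3} = 3.1 * -6.7 = -20.77

-20.77


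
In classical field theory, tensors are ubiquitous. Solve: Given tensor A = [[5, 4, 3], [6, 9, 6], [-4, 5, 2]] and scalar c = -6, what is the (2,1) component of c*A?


Scalar multiplication: (cA)_{ij} = c * A_{ij}.
c = -6
A_{21} = 6
(cA)_{21} = -6 * 6 = -36

-36


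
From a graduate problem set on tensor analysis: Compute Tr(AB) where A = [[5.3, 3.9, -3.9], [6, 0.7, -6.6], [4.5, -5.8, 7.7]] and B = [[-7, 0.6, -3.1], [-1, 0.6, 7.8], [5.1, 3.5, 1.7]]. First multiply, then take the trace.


Tr(AB) = sum_i (AB)_{ii} where (AB)_{ii} = sum_k A_{ik} B_{ki}.
(AB)_{11} = 5.3*-7 + 3.9*-1 + -3.9*5.1 = -60.89
(AB)_{22} = 6*0.6 + 0.7*0.6 + -6.6*3.5 = -19.08
(AB)_{33} = 4.5*-3.1 + -5.8*7.8 + 7.7*1.7 = -46.1
Tr(AB) = -60.89 + -19.08 + -46.1 = -126.07

-126.07


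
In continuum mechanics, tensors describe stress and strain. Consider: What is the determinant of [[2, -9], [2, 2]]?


For a 2x2 matrix [[a, b], [c, d]], det = a*d - b*c.
a = 2, b = -9, c = 2, d = 2
a*d = 2 * 2 = 4
b*c = -9 * 2 = -18
det = 4 - -18 = 22

22


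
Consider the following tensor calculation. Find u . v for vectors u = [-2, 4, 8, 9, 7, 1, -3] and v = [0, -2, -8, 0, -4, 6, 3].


The inner product u . v = sum of u_i * v_i.
Term-by-term: -2 * 0, 4 * -2, 8 * -8, 9 * 0, 7 * -4, 1 * 6, -3 * 3
Products: 0, -8, -64, 0, -28, 6, -9
Sum = 0 + -8 + -64 + 0 + -28 + 6 + -9 = -103

-103


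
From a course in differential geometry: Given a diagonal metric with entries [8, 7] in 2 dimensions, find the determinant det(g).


For a diagonal metric, the determinant is the product of diagonal entries.
Diagonal entries: 8, 7
det(g) = 8 * 7 = 56

56


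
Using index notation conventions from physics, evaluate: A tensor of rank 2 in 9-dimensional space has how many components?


The number of components of a rank-r tensor in d dimensions is d^r.
Here d = 9 and r = 2.
9^2 = 81

81


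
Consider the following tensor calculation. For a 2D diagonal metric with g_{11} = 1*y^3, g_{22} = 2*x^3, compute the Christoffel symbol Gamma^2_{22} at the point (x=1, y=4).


For a diagonal metric, Gamma^k_{ij} = (1/2) g^{kk} (dg_{ik}/dx_j + dg_{jk}/dx_i - dg_{ij}/dx_k).
The metric is diagonal, so g_{ab} = 0 for a != b.
At the given point: g_{11} = 64, g_{22} = 2
g^{22} = 1/2
dg_{22}/dx_2 = dg_{22}/dx_2 = 0
dg_{22}/dx_2 = dg_{22}/dx_2 = 0
dg_{22}/dx_2 = dg_{22}/dx_2 = 0
Numerator = 0 + 0 - 0 = 0
Gamma^2_{22} = 0 / (2 * 2) = 0

0


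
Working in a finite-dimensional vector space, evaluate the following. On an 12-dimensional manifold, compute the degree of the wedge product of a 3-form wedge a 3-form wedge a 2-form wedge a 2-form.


The degree of a wedge product is the sum of the degrees of the individual forms.
Degrees: 3, 3, 2, 2
Total degree = 3 + 3 + 2 + 2 = 10

10


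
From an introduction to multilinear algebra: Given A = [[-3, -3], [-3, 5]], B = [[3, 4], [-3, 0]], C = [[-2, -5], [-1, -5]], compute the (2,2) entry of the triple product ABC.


(ABC)_{22} = sum_m (AB)_{2m} C_{m2}. First compute row 2 of AB.
(AB)_{21} = -3*3 + 5*-3 = -24
(AB)_{22} = -3*4 + 5*0 = -12
Now contract with column 2 of C:
(AB)_{21} * C_{12} = -24 * -5 = 120
(AB)_{22} * C_{22} = -12 * -5 = 60
(ABC)_{22} = 120 + 60 = 180

180


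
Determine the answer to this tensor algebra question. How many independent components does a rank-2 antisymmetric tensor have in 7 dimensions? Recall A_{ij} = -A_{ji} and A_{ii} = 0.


An antisymmetric rank-2 tensor satisfies A_{ij} = -A_{ji}, so diagonal entries are zero.
The independent components are the upper-triangular entries: C(n, 2) = n(n-1)/2.
n = 7
C(7, 2) = 7 * 6 / 2 = 42 / 2 = 21

21


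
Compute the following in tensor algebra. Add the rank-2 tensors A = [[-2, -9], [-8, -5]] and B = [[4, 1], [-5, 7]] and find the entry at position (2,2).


Tensor addition is component-wise: (A + B)_{ij} = A_{ij} + B_{ij}.
A_{22} = -5
B_{22} = 7
(A + B)_{22} = -5 + 7 = 2

2


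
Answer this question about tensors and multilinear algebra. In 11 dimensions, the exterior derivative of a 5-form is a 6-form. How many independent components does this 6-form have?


The exterior derivative of a p-form is a (p+1)-form.
Its number of independent components is C(n, p+1).
n = 11, p+1 = 6
C(11, 6) = 462

462


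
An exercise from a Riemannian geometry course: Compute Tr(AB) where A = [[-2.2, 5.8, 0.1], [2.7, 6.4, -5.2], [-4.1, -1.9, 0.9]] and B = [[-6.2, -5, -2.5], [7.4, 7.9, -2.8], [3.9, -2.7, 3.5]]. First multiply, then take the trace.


Tr(AB) = sum_i (AB)_{ii} where (AB)_{ii} = sum_k A_{ik} B_{ki}.
(AB)_{11} = -2.2*-6.2 + 5.8*7.4 + 0.1*3.9 = 56.95
(AB)_{22} = 2.7*-5 + 6.4*7.9 + -5.2*-2.7 = 51.1
(AB)_{33} = -4.1*-2.5 + -1.9*-2.8 + 0.9*3.5 = 18.72
Tr(AB) = 56.95 + 51.1 + 18.72 = 126.77

126.77


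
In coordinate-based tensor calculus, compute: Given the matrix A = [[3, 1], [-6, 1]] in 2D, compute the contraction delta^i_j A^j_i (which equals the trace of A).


The contraction (trace) of a rank-2 tensor is the sum of its diagonal elements.
Diagonal entries: A[1,1] = 3, A[2,2] = 1
Tr(A) = 3 + 1 = 4

4


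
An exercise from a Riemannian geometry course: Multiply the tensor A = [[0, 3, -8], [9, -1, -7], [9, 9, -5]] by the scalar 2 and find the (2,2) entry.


Scalar multiplication: (cA)_{ij} = c * A_{ij}.
c = 2
A_{22} = -1
(cA)_{22} = 2 * -1 = -2

-2


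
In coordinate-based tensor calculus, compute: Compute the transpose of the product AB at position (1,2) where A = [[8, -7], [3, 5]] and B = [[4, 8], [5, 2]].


(AB)^T_{ij} = (AB)_{ji} = sum_k A_{jk} B_{ki}.
For i=1, j=2 we need (AB)_{21}:
A_{21} * B_{11} = 3 * 4 = 12
A_{22} * B_{21} = 5 * 5 = 25
Sum = 12 + 25 = 37

37


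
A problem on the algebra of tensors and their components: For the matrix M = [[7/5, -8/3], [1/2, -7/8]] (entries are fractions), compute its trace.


The trace is the sum of diagonal entries.
Diagonal: M[1,1] = 7/5, M[2,2] = -7/8
Tr(M) = 7/5 + -7/8
Computing step by step:
After adding M[1,1]: 7/5
After adding M[2,2]: 21/40
Tr(M) = 21/40

21/40


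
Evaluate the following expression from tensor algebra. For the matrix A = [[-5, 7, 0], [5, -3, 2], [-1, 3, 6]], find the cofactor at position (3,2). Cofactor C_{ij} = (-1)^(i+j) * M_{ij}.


To find cofactor C_{32}, delete row 3 and column 2.
The resulting 2x2 submatrix is: [[-5, 0], [5, 2]]
Minor M_{32} = -5*2 - 0*5
  = -10 - 0 = -10
Sign = (-1)^(3+2) = (-1)^5 = -1
Cofactor C_{32} = -1 * -10 = 10

10


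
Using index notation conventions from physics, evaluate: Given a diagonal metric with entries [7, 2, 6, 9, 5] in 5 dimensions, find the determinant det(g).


For a diagonal metric, the determinant is the product of diagonal entries.
Diagonal entries: 7, 2, 6, 9, 5
det(g) = 7 * 2 * 6 * 9 * 5 = 3780

3780


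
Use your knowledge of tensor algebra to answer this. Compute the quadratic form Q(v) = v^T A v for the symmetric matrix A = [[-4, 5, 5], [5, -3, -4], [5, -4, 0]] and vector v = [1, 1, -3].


First compute Av:
(Av)_1 = -4*1 + 5*1 + 5*-3 = -14
(Av)_2 = 5*1 + -3*1 + -4*-3 = 14
(Av)_3 = 5*1 + -4*1 + 0*-3 = 1
Av = [-14, 14, 1]
Then v^T (Av) = 1*-14 + 1*14 + -3*1
= -14 + 14 + -3 = -3

-3


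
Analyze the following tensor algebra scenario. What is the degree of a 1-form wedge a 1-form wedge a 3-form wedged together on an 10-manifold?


The degree of a wedge product is the sum of the degrees of the individual forms.
Degrees: 1, 1, 3
Total degree = 1 + 1 + 3 = 5

5


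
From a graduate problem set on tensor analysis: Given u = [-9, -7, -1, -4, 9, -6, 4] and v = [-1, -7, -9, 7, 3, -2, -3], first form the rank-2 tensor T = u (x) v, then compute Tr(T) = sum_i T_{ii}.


The outer product gives T_{ij} = u_i v_j.
The trace (contraction) is Tr(T) = sum_i T_{ii} = sum_i u_i v_i.
Diagonal entries:
T_{11} = u_1 * v_1 = -9 * -1 = 9
T_{22} = u_2 * v_2 = -7 * -7 = 49
T_{33} = u_3 * v_3 = -1 * -9 = 9
T_{44} = u_4 * v_4 = -4 * 7 = -28
T_{55} = u_5 * v_5 = 9 * 3 = 27
T_{66} = u_6 * v_6 = -6 * -2 = 12
T_{77} = u_7 * v_7 = 4 * -3 = -12
Tr(T) = 9 + 49 + 9 + -28 + 27 + 12 + -12 = 66

66


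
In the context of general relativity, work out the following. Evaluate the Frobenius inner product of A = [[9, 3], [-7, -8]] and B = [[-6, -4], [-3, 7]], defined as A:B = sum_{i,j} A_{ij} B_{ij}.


A:B = sum over all i,j of A_{ij} * B_{ij}.
Row 1: 9*-6=-54, 3*-4=-12 => row sum = -66
Row 2: -7*-3=21, -8*7=-56 => row sum = -35
Total = -66 + -35 = -101

-101


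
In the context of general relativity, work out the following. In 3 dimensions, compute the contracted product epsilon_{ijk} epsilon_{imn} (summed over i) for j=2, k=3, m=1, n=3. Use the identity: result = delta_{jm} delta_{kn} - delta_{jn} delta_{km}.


Using the identity: epsilon_{ijk} epsilon_{imn} = delta_{jm} delta_{kn} - delta_{jn} delta_{km}.
delta_{21} = 0
delta_{33} = 1
delta_{23} = 0
delta_{31} = 0
Result = 0 * 1 - 0 * 0 = 0 - 0 = 0

0


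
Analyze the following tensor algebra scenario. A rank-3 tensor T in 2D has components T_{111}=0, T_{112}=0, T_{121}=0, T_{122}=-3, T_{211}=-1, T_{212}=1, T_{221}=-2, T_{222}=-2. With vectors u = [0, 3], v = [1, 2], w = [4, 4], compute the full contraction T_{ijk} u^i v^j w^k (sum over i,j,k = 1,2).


S = sum over i,j,k of T_{ijk} u_i v_j w_k. Expanding all 8 terms:
T_{111}*u_1*v_1*w_1 = 0*0*1*4 = 0  (running total: 0)
T_{112}*u_1*v_1*w_2 = 0*0*1*4 = 0  (running total: 0)
T_{121}*u_1*v_2*w_1 = 0*0*2*4 = 0  (running total: 0)
T_{122}*u_1*v_2*w_2 = -3*0*2*4 = 0  (running total: 0)
T_{211}*u_2*v_1*w_1 = -1*3*1*4 = -12  (running total: -12)
T_{212}*u_2*v_1*w_2 = 1*3*1*4 = 12  (running total: 0)
T_{221}*u_2*v_2*w_1 = -2*3*2*4 = -48  (running total: -48)
T_{222}*u_2*v_2*w_2 = -2*3*2*4 = -48  (running total: -96)
S = -96

-96


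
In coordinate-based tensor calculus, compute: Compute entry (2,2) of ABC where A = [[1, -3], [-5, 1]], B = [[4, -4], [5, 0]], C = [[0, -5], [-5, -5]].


(ABC)_{22} = sum_m (AB)_{2m} C_{m2}. First compute row 2 of AB.
(AB)_{21} = -5*4 + 1*5 = -15
(AB)_{22} = -5*-4 + 1*0 = 20
Now contract with column 2 of C:
(AB)_{21} * C_{12} = -15 * -5 = 75
(AB)_{22} * C_{22} = 20 * -5 = -100
(ABC)_{22} = 75 + -100 = -25

-25


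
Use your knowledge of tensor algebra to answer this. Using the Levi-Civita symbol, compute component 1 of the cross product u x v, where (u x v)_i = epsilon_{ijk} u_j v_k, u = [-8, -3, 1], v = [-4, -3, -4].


(u x v)_1 = sum_{j,k} epsilon_{1jk} u_j v_k. Only permutations of (1,2,3) contribute; the two non-zero terms are:
eps_{123} u_2 v_3 = 1 * -3 * -4 = 12
eps_{132} u_3 v_2 = -1 * 1 * -3 = 3
(u x v)_1 = 15

15


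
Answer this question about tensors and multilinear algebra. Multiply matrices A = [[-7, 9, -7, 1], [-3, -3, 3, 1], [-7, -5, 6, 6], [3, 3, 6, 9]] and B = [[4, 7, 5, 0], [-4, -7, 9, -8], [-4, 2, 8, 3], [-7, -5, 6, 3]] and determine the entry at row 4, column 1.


(AB)_{ij} = sum_k A_{ik} B_{kj}.
For i=4, j=1:
A_{41} * B_{11} = 3 * 4 = 12
A_{42} * B_{21} = 3 * -4 = -12
A_{43} * B_{31} = 6 * -4 = -24
A_{44} * B_{41} = 9 * -7 = -63
Sum = 12 + -12 + -24 + -63 = -87

-87


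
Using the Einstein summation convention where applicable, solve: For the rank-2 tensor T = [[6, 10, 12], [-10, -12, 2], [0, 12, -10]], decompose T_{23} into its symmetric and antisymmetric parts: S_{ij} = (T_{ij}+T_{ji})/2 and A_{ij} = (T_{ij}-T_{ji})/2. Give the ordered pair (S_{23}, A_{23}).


T_{23} = 2
T_{32} = 12
S_{23} = (2 + 12)/2 = 14/2 = 7
A_{23} = (2 - 12)/2 = -10/2 = -5
Check: S + A = 7 + -5 = 2 = T_{23}.

(7, -5)


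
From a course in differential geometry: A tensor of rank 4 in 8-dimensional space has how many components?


The number of components of a rank-r tensor in d dimensions is d^r.
Here d = 8 and r = 4.
8^4 = 4096

4096


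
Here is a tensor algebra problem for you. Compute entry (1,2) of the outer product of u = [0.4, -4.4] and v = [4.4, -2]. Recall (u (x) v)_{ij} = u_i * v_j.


The outer product entry T_{ij} = u_i * v_j.
We need i=1, j=2.
u_1 = 0.4, v_2 = -2
T_{1,2} = 0.4 * -2 = -0.8

-0.8


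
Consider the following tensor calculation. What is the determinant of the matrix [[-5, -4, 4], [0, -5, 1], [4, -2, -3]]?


Expanding along the first row, det(A) = a11*M_11 - a12*M_12 + a13*M_13, where M_1j is the (1,j) minor.
Minor M_11 = -5*-3 - 1*-2 = 17
Minor M_12 = 0*-3 - 1*4 = -4
Minor M_13 = 0*-2 - -5*4 = 20
det = -5*(17) - -4*(-4) + 4*(20)
    = -85 - 16 + 80
    = -21

-21


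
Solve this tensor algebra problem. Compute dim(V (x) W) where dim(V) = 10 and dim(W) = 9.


The dimension of a tensor product is the product of dimensions.
dim(V) = 10, dim(W) = 9
dim(V (x) W) = 10 * 9 = 90

90


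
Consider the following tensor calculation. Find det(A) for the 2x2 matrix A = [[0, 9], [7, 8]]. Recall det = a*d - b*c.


For a 2x2 matrix [[a, b], [c, d]], det = a*d - b*c.
a = 0, b = 9, c = 7, d = 8
a*d = 0 * 8 = 0
b*c = 9 * 7 = 63
det = 0 - 63 = -63

-63


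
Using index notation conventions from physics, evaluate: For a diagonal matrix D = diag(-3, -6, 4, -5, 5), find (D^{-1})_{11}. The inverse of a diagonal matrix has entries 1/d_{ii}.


For a diagonal matrix, the inverse has entries (D^{-1})_{ii} = 1/d_{ii}.
The diagonal entries are: d_{11} = -3, d_{22} = -6, d_{33} = 4, d_{44} = -5, d_{55} = 5
We need (D^{-1})_{11} = 1/d_{11} = 1/-3 = -1/3

-1/3


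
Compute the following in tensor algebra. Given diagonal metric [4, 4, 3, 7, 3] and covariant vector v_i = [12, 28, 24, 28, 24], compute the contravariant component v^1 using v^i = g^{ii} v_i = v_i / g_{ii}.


To raise an index with a diagonal metric: v^i = v_i / g_{ii}.
For index 1: v_1 = 12, g_{11} = 4
v^1 = 12 / 4 = 3

3


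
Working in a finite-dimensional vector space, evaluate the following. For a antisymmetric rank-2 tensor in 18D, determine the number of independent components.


A antisymmetric rank-2 tensor in d dimensions has d(d-1)/2 independent components.
d = 18
d(d-1)/2 = 18 * 17 / 2 = 306 / 2 = 153

153


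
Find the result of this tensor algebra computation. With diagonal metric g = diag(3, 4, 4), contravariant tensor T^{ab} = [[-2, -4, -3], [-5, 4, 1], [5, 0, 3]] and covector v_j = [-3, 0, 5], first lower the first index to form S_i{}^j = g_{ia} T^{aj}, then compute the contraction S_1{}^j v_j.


Step 1: lower the first index. For a diagonal metric, g_{ia} T^{aj} = g_{ii} T^{ij} (no sum on i).
g_{11} = 3
S_1{}^1 = 3 * T^{11} = 3 * -2 = -6
S_1{}^2 = 3 * T^{12} = 3 * -4 = -12
S_1{}^3 = 3 * T^{13} = 3 * -3 = -9
Step 2: contract S_1{}^j with v_j.
S_1{}^1 * v_1 = -6 * -3 = 18
S_1{}^2 * v_2 = -12 * 0 = 0
S_1{}^3 * v_3 = -9 * 5 = -45
Result = 18 + 0 + -45 = -27

-27


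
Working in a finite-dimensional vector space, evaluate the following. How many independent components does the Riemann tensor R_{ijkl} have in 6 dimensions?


The Riemann tensor in d dimensions has d^2(d^2 - 1)/12 independent components.
d = 6, so d^2 = 36
d^2 - 1 = 35
d^2(d^2 - 1) = 36 * 35 = 1260
Divide by 12: 1260 / 12 = 105

105


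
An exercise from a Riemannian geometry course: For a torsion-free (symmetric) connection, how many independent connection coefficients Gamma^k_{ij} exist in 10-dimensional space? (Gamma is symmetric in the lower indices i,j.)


Christoffel symbols Gamma^k_{ij} are symmetric in i,j, so there are d * d(d+1)/2 independent symbols.
d = 10
d(d+1)/2 = 10 * 11 / 2 = 55
Total = 10 * 55 = 550

550


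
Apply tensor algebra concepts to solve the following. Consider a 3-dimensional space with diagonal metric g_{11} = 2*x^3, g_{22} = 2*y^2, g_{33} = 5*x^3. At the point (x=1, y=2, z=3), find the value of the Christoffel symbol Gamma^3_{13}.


For a diagonal metric, Gamma^k_{ij} = (1/2) g^{kk} (dg_{ik}/dx_j + dg_{jk}/dx_i - dg_{ij}/dx_k).
The metric is diagonal, so g_{ab} = 0 for a != b.
At the given point: g_{11} = 2, g_{22} = 8, g_{33} = 5
g^{33} = 1/5
dg_{13}/dx_3 = 0 (off-diagonal)
dg_{33}/dx_1 = dg_{33}/dx_1 = 15
dg_{13}/dx_3 = 0 (off-diagonal)
Numerator = 0 + 15 - 0 = 15
Gamma^3_{13} = 15 / (2 * 5) = 3/2

3/2


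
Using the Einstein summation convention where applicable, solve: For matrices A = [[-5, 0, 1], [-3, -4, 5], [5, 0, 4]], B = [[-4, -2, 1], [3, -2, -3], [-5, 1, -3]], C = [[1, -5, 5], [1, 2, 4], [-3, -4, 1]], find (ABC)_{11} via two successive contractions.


(ABC)_{11} = sum_m (AB)_{1m} C_{m1}. First compute row 1 of AB.
(AB)_{11} = -5*-4 + 0*3 + 1*-5 = 15
(AB)_{12} = -5*-2 + 0*-2 + 1*1 = 11
(AB)_{13} = -5*1 + 0*-3 + 1*-3 = -8
Now contract with column 1 of C:
(AB)_{11} * C_{11} = 15 * 1 = 15
(AB)_{12} * C_{21} = 11 * 1 = 11
(AB)_{13} * C_{31} = -8 * -3 = 24
(ABC)_{11} = 15 + 11 + 24 = 50

50


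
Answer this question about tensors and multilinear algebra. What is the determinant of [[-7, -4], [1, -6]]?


For a 2x2 matrix [[a, b], [c, d]], det = a*d - b*c.
a = -7, b = -4, c = 1, d = -6
a*d = -7 * -6 = 42
b*c = -4 * 1 = -4
det = 42 - -4 = 46

46


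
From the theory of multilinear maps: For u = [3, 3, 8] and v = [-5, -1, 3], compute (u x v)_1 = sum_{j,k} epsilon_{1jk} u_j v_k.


(u x v)_1 = sum_{j,k} epsilon_{1jk} u_j v_k. Only permutations of (1,2,3) contribute; the two non-zero terms are:
eps_{123} u_2 v_3 = 1 * 3 * 3 = 9
eps_{132} u_3 v_2 = -1 * 8 * -1 = 8
(u x v)_1 = 17

17


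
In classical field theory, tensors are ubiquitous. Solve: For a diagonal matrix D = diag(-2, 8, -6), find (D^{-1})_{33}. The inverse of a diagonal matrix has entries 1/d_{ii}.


For a diagonal matrix, the inverse has entries (D^{-1})_{ii} = 1/d_{ii}.
The diagonal entries are: d_{11} = -2, d_{22} = 8, d_{33} = -6
We need (D^{-1})_{33} = 1/d_{33} = 1/-6 = -1/6

-1/6


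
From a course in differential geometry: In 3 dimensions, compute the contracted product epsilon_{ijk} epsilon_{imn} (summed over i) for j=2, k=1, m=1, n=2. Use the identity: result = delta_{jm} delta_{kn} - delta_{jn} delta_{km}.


Using the identity: epsilon_{ijk} epsilon_{imn} = delta_{jm} delta_{kn} - delta_{jn} delta_{km}.
delta_{21} = 0
delta_{12} = 0
delta_{22} = 1
delta_{11} = 1
Result = 0 * 0 - 1 * 1 = 0 - 1 = -1

-1


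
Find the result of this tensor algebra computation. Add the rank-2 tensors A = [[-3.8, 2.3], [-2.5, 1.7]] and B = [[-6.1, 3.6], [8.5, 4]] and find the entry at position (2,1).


Tensor addition is component-wise: (A + B)_{ij} = A_{ij} + B_{ij}.
A_{21} = -2.5
B_{21} = 8.5
(A + B)_{21} = -2.5 + 8.5 = 6

6


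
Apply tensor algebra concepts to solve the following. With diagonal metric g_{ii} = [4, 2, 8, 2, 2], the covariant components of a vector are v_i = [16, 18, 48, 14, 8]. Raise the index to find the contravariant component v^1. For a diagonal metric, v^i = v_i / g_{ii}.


To raise an index with a diagonal metric: v^i = v_i / g_{ii}.
For index 1: v_1 = 16, g_{11} = 4
v^1 = 16 / 4 = 4

4


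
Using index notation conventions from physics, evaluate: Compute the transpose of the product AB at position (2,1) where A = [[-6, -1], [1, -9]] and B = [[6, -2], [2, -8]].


(AB)^T_{ij} = (AB)_{ji} = sum_k A_{jk} B_{ki}.
For i=2, j=1 we need (AB)_{12}:
A_{11} * B_{12} = -6 * -2 = 12
A_{12} * B_{22} = -1 * -8 = 8
Sum = 12 + 8 = 20

20


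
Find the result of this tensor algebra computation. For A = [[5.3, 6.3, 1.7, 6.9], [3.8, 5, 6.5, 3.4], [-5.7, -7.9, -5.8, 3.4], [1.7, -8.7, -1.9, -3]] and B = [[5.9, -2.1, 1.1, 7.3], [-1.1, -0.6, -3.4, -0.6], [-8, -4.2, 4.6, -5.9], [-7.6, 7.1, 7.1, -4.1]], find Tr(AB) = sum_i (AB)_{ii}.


Tr(AB) = sum_i (AB)_{ii} where (AB)_{ii} = sum_k A_{ik} B_{ki}.
(AB)_{11} = 5.3*5.9 + 6.3*-1.1 + 1.7*-8 + 6.9*-7.6 = -41.7
(AB)_{22} = 3.8*-2.1 + 5*-0.6 + 6.5*-4.2 + 3.4*7.1 = -14.14
(AB)_{33} = -5.7*1.1 + -7.9*-3.4 + -5.8*4.6 + 3.4*7.1 = 18.05
(AB)_{44} = 1.7*7.3 + -8.7*-0.6 + -1.9*-5.9 + -3*-4.1 = 41.14
Tr(AB) = -41.7 + -14.14 + 18.05 + 41.14 = 3.35

3.35


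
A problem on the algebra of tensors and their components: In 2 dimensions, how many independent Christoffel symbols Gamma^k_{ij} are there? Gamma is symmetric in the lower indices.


Christoffel symbols Gamma^k_{ij} are symmetric in i,j, so there are d * d(d+1)/2 independent symbols.
d = 2
d(d+1)/2 = 2 * 3 / 2 = 3
Total = 2 * 3 = 6

6


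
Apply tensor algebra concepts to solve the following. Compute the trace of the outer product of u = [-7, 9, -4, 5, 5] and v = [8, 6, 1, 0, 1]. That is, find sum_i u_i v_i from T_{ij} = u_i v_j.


The outer product gives T_{ij} = u_i v_j.
The trace (contraction) is Tr(T) = sum_i T_{ii} = sum_i u_i v_i.
Diagonal entries:
T_{11} = u_1 * v_1 = -7 * 8 = -56
T_{22} = u_2 * v_2 = 9 * 6 = 54
T_{33} = u_3 * v_3 = -4 * 1 = -4
T_{44} = u_4 * v_4 = 5 * 0 = 0
T_{55} = u_5 * v_5 = 5 * 1 = 5
Tr(T) = -56 + 54 + -4 + 0 + 5 = -1

-1


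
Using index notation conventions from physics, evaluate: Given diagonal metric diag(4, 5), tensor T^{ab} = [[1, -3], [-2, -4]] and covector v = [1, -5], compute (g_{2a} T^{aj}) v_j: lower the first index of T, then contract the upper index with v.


Step 1: lower the first index. For a diagonal metric, g_{ia} T^{aj} = g_{ii} T^{ij} (no sum on i).
g_{22} = 5
S_2{}^1 = 5 * T^{21} = 5 * -2 = -10
S_2{}^2 = 5 * T^{22} = 5 * -4 = -20
Step 2: contract S_2{}^j with v_j.
S_2{}^1 * v_1 = -10 * 1 = -10
S_2{}^2 * v_2 = -20 * -5 = 100
Result = -10 + 100 = 90

90


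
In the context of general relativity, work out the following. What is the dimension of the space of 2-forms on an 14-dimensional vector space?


The dimension of the space of p-forms on an n-dimensional space is C(n, p).
n = 14, p = 2
C(14, 2) = 14! / (2! * 12!) = 91

91


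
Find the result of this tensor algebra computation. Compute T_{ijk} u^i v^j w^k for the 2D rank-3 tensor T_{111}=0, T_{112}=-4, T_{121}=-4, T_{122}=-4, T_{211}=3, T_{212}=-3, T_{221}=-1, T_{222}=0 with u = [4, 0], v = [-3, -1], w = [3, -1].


S = sum over i,j,k of T_{ijk} u_i v_j w_k. Expanding all 8 terms:
T_{111}*u_1*v_1*w_1 = 0*4*-3*3 = 0  (running total: 0)
T_{112}*u_1*v_1*w_2 = -4*4*-3*-1 = -48  (running total: -48)
T_{121}*u_1*v_2*w_1 = -4*4*-1*3 = 48  (running total: 0)
T_{122}*u_1*v_2*w_2 = -4*4*-1*-1 = -16  (running total: -16)
T_{211}*u_2*v_1*w_1 = 3*0*-3*3 = 0  (running total: -16)
T_{212}*u_2*v_1*w_2 = -3*0*-3*-1 = 0  (running total: -16)
T_{221}*u_2*v_2*w_1 = -1*0*-1*3 = 0  (running total: -16)
T_{222}*u_2*v_2*w_2 = 0*0*-1*-1 = 0  (running total: -16)
S = -16

-16


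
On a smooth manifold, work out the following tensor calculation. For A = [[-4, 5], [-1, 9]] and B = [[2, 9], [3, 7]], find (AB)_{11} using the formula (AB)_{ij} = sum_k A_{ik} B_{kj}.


(AB)_{ij} = sum_k A_{ik} B_{kj}.
For i=1, j=1:
A_{11} * B_{11} = -4 * 2 = -8
A_{12} * B_{21} = 5 * 3 = 15
Sum = -8 + 15 = 7

7


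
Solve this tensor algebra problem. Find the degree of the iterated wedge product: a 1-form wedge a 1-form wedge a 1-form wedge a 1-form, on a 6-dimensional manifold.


The degree of a wedge product is the sum of the degrees of the individual forms.
Degrees: 1, 1, 1, 1
Total degree = 1 + 1 + 1 + 1 = 4

4


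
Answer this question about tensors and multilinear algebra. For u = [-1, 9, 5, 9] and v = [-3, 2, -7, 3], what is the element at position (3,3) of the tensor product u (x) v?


The outer product entry T_{ij} = u_i * v_j.
We need i=3, j=3.
u_3 = 5, v_3 = -7
T_{3,3} = 5 * -7 = -35

-35


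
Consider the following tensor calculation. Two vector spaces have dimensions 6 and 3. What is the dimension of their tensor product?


The dimension of a tensor product is the product of dimensions.
dim(V) = 6, dim(W) = 3
dim(V (x) W) = 6 * 3 = 18

18


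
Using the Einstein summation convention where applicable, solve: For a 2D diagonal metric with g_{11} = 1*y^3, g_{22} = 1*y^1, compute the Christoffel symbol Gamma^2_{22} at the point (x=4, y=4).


For a diagonal metric, Gamma^k_{ij} = (1/2) g^{kk} (dg_{ik}/dx_j + dg_{jk}/dx_i - dg_{ij}/dx_k).
The metric is diagonal, so g_{ab} = 0 for a != b.
At the given point: g_{11} = 64, g_{22} = 4
g^{22} = 1/4
dg_{22}/dx_2 = dg_{22}/dx_2 = 1
dg_{22}/dx_2 = dg_{22}/dx_2 = 1
dg_{22}/dx_2 = dg_{22}/dx_2 = 1
Numerator = 1 + 1 - 1 = 1
Gamma^2_{22} = 1 / (2 * 4) = 1/8

1/8


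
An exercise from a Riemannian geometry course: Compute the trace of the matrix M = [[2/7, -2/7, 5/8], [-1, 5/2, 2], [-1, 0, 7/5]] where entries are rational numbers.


The trace is the sum of diagonal entries.
Diagonal: M[1,1] = 2/7, M[2,2] = 5/2, M[3,3] = 7/5
Tr(M) = 2/7 + 5/2 + 7/5
Computing step by step:
After adding M[1,1]: 2/7
After adding M[2,2]: 39/14
After adding M[3,3]: 293/70
Tr(M) = 293/70

293/70


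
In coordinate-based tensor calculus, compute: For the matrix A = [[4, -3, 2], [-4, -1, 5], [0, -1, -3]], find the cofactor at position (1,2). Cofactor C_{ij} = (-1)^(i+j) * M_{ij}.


To find cofactor C_{12}, delete row 1 and column 2.
The resulting 2x2 submatrix is: [[-4, 5], [0, -3]]
Minor M_{12} = -4*-3 - 5*0
  = 12 - 0 = 12
Sign = (-1)^(1+2) = (-1)^3 = -1
Cofactor C_{12} = -1 * 12 = -12

-12


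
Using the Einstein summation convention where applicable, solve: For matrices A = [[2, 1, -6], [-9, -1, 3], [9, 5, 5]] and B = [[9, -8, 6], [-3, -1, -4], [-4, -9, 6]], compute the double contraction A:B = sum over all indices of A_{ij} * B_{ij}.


A:B = sum over all i,j of A_{ij} * B_{ij}.
Row 1: 2*9=18, 1*-8=-8, -6*6=-36 => row sum = -26
Row 2: -9*-3=27, -1*-1=1, 3*-4=-12 => row sum = 16
Row 3: 9*-4=-36, 5*-9=-45, 5*6=30 => row sum = -51
Total = -26 + 16 + -51 = -61

-61


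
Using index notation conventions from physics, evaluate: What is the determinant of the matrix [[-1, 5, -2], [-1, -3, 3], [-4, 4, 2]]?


Expanding along the first row, det(A) = a11*M_11 - a12*M_12 + a13*M_13, where M_1j is the (1,j) minor.
Minor M_11 = -3*2 - 3*4 = -18
Minor M_12 = -1*2 - 3*-4 = 10
Minor M_13 = -1*4 - -3*-4 = -16
det = -1*(-18) - 5*(10) + -2*(-16)
    = 18 - 50 + 32
    = 0

0


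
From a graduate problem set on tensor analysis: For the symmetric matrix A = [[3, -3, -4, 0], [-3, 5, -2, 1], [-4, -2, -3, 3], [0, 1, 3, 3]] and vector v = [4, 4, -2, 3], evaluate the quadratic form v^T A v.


First compute Av:
(Av)_1 = 3*4 + -3*4 + -4*-2 + 0*3 = 8
(Av)_2 = -3*4 + 5*4 + -2*-2 + 1*3 = 15
(Av)_3 = -4*4 + -2*4 + -3*-2 + 3*3 = -9
(Av)_4 = 0*4 + 1*4 + 3*-2 + 3*3 = 7
Av = [8, 15, -9, 7]
Then v^T (Av) = 4*8 + 4*15 + -2*-9 + 3*7
= 32 + 60 + 18 + 21 = 131

131


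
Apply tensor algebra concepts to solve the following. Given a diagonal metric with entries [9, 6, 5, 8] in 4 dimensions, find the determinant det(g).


For a diagonal metric, the determinant is the product of diagonal entries.
Diagonal entries: 9, 6, 5, 8
det(g) = 9 * 6 * 5 * 8 = 2160

2160


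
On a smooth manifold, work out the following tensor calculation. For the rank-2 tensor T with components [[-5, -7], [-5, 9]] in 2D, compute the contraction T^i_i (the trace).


The contraction (trace) of a rank-2 tensor is the sum of its diagonal elements.
Diagonal entries: A[1,1] = -5, A[2,2] = 9
Tr(A) = -5 + 9 = 4

4


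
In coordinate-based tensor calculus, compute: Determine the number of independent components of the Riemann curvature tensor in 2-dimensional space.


The Riemann tensor in d dimensions has d^2(d^2 - 1)/12 independent components.
d = 2, so d^2 = 4
d^2 - 1 = 3
d^2(d^2 - 1) = 4 * 3 = 12
Divide by 12: 12 / 12 = 1

1


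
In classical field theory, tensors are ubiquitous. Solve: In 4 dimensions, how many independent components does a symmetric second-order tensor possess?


A symmetric rank-2 tensor in d dimensions has d(d+1)/2 independent components.
d = 4
d(d+1)/2 = 4 * 5 / 2 = 20 / 2 = 10

10


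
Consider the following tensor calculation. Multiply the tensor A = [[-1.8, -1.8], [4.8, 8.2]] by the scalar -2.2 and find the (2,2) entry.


Scalar multiplication: (cA)_{ij} = c * A_{ij}.
c = -2.2
A_{22} = 8.2
(cA)_{22} = -2.2 * 8.2 = -18.04

-18.04


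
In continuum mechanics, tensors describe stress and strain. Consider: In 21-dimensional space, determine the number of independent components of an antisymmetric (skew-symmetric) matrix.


An antisymmetric rank-2 tensor satisfies A_{ij} = -A_{ji}, so diagonal entries are zero.
The independent components are the upper-triangular entries: C(n, 2) = n(n-1)/2.
n = 21
C(21, 2) = 21 * 20 / 2 = 420 / 2 = 210

210


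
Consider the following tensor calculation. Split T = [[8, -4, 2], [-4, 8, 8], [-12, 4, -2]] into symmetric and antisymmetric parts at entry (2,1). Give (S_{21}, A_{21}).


T_{21} = -4
T_{12} = -4
S_{21} = (-4 + -4)/2 = -8/2 = -4
A_{21} = (-4 - -4)/2 = 0/2 = 0
Check: S + A = -4 + 0 = -4 = T_{21}.

(-4, 0)


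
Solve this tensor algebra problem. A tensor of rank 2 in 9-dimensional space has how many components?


The number of components of a rank-r tensor in d dimensions is d^r.
Here d = 9 and r = 2.
9^2 = 81

81


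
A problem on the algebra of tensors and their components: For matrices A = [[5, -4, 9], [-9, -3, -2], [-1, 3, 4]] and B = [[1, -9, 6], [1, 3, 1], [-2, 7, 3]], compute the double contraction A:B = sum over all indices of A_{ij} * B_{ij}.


A:B = sum over all i,j of A_{ij} * B_{ij}.
Row 1: 5*1=5, -4*-9=36, 9*6=54 => row sum = 95
Row 2: -9*1=-9, -3*3=-9, -2*1=-2 => row sum = -20
Row 3: -1*-2=2, 3*7=21, 4*3=12 => row sum = 35
Total = 95 + -20 + 35 = 110

110


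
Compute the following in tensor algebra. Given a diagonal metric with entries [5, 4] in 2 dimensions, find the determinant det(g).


For a diagonal metric, the determinant is the product of diagonal entries.
Diagonal entries: 5, 4
det(g) = 5 * 4 = 20

20


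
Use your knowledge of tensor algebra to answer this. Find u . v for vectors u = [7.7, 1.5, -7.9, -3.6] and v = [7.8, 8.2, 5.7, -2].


The inner product u . v = sum of u_i * v_i.
Term-by-term: 7.7 * 7.8, 1.5 * 8.2, -7.9 * 5.7, -3.6 * -2
Products: 60.06, 12.3, -45.03, 7.2
Sum = 60.06 + 12.3 + -45.03 + 7.2 = 34.53

34.53


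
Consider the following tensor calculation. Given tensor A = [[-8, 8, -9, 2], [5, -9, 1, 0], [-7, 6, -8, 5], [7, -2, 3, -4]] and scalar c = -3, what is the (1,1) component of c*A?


Scalar multiplication: (cA)_{ij} = c * A_{ij}.
c = -3
A_{11} = -8
(cA)_{11} = -3 * -8 = 24

24


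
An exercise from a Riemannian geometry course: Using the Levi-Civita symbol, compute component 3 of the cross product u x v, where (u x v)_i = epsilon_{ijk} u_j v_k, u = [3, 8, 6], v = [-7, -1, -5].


(u x v)_3 = sum_{j,k} epsilon_{3jk} u_j v_k. Only permutations of (1,2,3) contribute; the two non-zero terms are:
eps_{312} u_1 v_2 = 1 * 3 * -1 = -3
eps_{321} u_2 v_1 = -1 * 8 * -7 = 56
(u x v)_3 = 53

53


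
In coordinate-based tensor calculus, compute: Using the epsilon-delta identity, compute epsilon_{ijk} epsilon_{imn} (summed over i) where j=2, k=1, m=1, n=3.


Using the identity: epsilon_{ijk} epsilon_{imn} = delta_{jm} delta_{kn} - delta_{jn} delta_{km}.
delta_{21} = 0
delta_{13} = 0
delta_{23} = 0
delta_{11} = 1
Result = 0 * 0 - 0 * 1 = 0 - 0 = 0

0


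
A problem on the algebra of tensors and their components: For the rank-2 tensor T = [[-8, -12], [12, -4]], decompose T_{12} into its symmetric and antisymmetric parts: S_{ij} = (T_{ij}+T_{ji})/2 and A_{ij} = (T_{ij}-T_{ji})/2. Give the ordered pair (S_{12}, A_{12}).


T_{12} = -12
T_{21} = 12
S_{12} = (-12 + 12)/2 = 0/2 = 0
A_{12} = (-12 - 12)/2 = -24/2 = -12
Check: S + A = 0 + -12 = -12 = T_{12}.

(0, -12)
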